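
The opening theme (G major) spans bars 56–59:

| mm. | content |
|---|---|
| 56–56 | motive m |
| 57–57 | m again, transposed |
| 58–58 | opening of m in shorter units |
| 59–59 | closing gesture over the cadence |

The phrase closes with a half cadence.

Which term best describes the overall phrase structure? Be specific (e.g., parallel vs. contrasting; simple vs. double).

Basic idea (bar 56) + its repetition (m. 57) form the presentation; fragmentation and cadence (mm. 58-59) form the continuation — the 4-bar whole is a sentence.

sentence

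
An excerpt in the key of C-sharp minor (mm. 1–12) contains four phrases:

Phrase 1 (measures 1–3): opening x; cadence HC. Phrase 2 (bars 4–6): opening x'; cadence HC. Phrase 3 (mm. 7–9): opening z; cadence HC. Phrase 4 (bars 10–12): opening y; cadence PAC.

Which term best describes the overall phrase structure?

contrasting double period

Four phrases in two halves: the first half (bars 1–6) ends with a half cadence, the second (mm. 7-12) with a perfect authentic cadence — a large antecedent–consequent pair, i.e. a double period.
Phrase 3 begins with different material from phrase 1, making it contrasting.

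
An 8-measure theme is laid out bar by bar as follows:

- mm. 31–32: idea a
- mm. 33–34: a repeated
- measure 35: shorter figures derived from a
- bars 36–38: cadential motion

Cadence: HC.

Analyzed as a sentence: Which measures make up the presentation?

measures 31–34

The presentation of a sentence is the basic idea (mm. 31–32) plus its repetition (mm. 33-34); the presentation is therefore mm. 31–34.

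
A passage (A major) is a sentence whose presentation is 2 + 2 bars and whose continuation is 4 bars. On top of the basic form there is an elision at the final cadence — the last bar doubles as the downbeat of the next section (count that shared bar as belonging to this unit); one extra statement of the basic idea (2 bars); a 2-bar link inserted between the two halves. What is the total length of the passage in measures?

12 measures

Basic sentence: 2 + 2 + 4 = 8 bars.
8 (basic form) + 2 (extra statement) + 2 (link) = 12.
The elision shares a bar with the next section but does not change this unit's count.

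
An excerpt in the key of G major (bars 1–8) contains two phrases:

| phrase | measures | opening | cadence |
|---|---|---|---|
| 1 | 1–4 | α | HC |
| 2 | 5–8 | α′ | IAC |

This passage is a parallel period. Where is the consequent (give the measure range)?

measures 5–8

The antecedent is the phrase ending with the weaker cadence (half cadence, phrase 1) and the consequent the one ending more conclusively (imperfect authentic cadence, phrase 2); the consequent is mm. 5–8.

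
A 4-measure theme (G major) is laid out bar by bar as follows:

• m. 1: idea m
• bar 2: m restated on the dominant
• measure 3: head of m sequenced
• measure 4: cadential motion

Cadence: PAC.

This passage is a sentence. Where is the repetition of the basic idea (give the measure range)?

measures 2–2

The presentation of a sentence is the basic idea (m. 1) plus its repetition (m. 2); the repetition of the basic idea is therefore m. 2.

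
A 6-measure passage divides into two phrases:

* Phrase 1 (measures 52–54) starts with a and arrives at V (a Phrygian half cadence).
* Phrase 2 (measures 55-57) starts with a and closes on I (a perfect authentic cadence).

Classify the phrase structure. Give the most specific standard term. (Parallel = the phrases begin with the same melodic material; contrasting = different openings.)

parallel period

Phrase 1 ends with a Phrygian half cadence (weaker) and phrase 2 with a perfect authentic cadence (stronger): antecedent + consequent = a period.
The two phrases open with the same material (a / a), so the period is parallel.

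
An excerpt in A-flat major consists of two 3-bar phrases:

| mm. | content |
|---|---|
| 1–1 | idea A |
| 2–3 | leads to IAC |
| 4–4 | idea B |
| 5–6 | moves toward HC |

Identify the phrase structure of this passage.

phrase group

The second phrase closes with a half cadence, which is not stronger than the first phrase's imperfect authentic cadence; without a weak→strong cadential pair there is no antecedent–consequent relationship, so this is a phrase group rather than a period.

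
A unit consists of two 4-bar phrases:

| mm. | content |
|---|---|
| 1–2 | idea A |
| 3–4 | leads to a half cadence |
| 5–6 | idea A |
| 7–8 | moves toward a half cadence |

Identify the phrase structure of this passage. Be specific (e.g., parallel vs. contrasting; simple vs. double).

Both phrases have the same opening (A) and the same cadence (half cadence): the second is a restatement, not a consequent, so this is a repeated phrase rather than a period.

repeated phrase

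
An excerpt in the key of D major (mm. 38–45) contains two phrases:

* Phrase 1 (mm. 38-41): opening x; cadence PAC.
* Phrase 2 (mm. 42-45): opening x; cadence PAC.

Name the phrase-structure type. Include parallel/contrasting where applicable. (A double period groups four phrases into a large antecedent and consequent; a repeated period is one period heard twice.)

repeated phrase

Both phrases have the same opening (x) and the same cadence (perfect authentic cadence): the second is a restatement, not a consequent, so this is a repeated phrase rather than a period.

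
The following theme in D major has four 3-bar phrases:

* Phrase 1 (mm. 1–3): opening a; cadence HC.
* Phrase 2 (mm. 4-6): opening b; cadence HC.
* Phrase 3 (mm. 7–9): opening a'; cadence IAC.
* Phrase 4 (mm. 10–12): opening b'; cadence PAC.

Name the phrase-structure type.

Four phrases in two halves: the first half (mm. 1–6) ends with a half cadence, the second (mm. 7–12) with a perfect authentic cadence — a large antecedent–consequent pair, i.e. a double period.
Phrase 3 begins with the same material as phrase 1, making it parallel.

parallel double period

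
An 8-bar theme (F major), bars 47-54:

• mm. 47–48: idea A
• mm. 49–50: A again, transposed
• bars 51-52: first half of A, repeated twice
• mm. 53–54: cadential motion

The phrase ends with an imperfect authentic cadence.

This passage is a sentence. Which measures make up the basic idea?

The presentation of a sentence is the basic idea (bars 47-48) plus its repetition (bars 49–50); the basic idea is therefore measures 47-48.

measures 47–48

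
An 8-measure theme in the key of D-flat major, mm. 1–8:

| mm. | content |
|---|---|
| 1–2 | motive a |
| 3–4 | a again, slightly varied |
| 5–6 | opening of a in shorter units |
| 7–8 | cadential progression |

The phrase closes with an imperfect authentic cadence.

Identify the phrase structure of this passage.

Basic idea (measures 1–2) + its repetition (mm. 3-4) form the presentation; fragmentation and cadence (measures 5-8) form the continuation — the 8-bar whole is a sentence.

sentence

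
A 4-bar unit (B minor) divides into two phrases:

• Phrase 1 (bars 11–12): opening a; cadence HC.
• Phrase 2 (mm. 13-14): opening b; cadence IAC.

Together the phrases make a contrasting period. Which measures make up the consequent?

measures 13–14

The phrase ending with the weaker cadence (half cadence) is the antecedent; the one ending more conclusively (imperfect authentic cadence) is the consequent. The consequent is measures 13–14.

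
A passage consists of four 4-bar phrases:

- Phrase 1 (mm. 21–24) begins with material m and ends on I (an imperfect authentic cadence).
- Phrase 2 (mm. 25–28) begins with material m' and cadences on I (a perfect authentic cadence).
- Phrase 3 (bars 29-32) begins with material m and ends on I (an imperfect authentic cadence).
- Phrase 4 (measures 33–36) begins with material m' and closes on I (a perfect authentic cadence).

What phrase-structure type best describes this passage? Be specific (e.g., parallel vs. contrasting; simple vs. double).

The cadence pattern IAC–PAC–IAC–PAC is weak–strong twice, and phrases 3–4 restate phrases 1–2: a period heard twice, not a double period (which would end weakly at phrase 2).

repeated period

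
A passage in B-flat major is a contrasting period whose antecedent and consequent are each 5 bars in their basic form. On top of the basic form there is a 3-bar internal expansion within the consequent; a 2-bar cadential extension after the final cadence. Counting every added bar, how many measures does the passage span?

Basic contrasting period: 5 + 5 = 10 bars.
10 (basic form) + 3 (internal expansion) + 2 (cadential extension) = 15.

15 measures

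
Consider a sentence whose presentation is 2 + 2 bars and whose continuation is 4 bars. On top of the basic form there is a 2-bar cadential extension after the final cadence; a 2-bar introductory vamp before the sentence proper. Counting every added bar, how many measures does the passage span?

12 measures

Basic sentence: 2 + 2 + 4 = 8 bars.
8 (basic form) + 2 (cadential extension) + 2 (introduction) = 12.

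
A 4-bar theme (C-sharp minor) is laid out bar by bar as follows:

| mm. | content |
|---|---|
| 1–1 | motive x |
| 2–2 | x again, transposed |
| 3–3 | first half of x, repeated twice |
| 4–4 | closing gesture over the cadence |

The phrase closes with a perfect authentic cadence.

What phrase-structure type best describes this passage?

sentence

Basic idea (measure 1) + its repetition (m. 2) form the presentation; fragmentation and cadence (measures 3–4) form the continuation — the 4-bar whole is a sentence.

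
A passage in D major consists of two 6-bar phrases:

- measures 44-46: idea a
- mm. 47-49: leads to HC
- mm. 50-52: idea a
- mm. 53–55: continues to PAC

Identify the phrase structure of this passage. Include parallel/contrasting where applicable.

Phrase 1 ends with a half cadence (weaker) and phrase 2 with a perfect authentic cadence (stronger): antecedent + consequent = a period.
The two phrases open with the same material (a / a), so the period is parallel.

parallel period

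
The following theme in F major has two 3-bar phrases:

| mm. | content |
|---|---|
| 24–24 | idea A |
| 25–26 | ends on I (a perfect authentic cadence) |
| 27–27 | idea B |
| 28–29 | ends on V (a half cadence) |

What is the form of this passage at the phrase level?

phrase group

The second phrase closes with a half cadence, which is not stronger than the first phrase's perfect authentic cadence; without a weak→strong cadential pair there is no antecedent–consequent relationship, so this is a phrase group rather than a period.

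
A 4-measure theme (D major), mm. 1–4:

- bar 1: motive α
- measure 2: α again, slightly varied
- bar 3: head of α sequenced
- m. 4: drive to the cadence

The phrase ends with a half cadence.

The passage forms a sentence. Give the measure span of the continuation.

After the presentation (mm. 1–2), the continuation covers the fragmentation through the cadence: mm. 3–4.

measures 3–4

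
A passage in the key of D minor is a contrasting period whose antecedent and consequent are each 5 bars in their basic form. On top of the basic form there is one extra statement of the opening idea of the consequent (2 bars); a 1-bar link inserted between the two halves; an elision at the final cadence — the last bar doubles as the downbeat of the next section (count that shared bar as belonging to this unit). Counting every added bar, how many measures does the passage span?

Basic contrasting period: 5 + 5 = 10 bars.
10 (basic form) + 2 (extra statement) + 1 (link) = 13.
The elision shares a bar with the next section but does not change this unit's count.

13 measures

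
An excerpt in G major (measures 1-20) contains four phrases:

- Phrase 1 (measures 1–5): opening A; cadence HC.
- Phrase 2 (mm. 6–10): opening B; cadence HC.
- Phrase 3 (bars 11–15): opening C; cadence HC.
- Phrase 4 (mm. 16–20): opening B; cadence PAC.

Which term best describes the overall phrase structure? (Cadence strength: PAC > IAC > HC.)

Four phrases in two halves: the first half (mm. 1–10) ends with a half cadence, the second (mm. 11–20) with a perfect authentic cadence — a large antecedent–consequent pair, i.e. a double period.
Phrase 3 begins with different material from phrase 1, making it contrasting.

contrasting double period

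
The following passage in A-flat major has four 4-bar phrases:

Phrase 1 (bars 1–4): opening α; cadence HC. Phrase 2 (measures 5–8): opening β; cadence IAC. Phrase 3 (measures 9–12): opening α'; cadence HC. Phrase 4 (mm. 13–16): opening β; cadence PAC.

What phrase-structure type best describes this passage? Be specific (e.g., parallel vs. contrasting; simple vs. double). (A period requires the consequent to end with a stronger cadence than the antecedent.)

parallel double period

Four phrases in two halves: the first half (mm. 1–8) ends with an imperfect authentic cadence, the second (mm. 9-16) with a perfect authentic cadence — a large antecedent–consequent pair, i.e. a double period.
Phrase 3 begins with the same material as phrase 1, making it parallel.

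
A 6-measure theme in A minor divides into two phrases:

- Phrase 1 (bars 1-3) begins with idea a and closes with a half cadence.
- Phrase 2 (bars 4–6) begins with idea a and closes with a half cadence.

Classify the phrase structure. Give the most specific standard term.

repeated phrase

Both phrases have the same opening (a) and the same cadence (half cadence): the second is a restatement, not a consequent, so this is a repeated phrase rather than a period.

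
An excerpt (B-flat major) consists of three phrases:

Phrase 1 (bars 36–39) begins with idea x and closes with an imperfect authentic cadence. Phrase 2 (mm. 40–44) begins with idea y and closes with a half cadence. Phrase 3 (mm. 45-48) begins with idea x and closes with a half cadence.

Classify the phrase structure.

phrase group

The final phrase closes with a half cadence, which is not stronger than the preceding half cadence; the 3 phrases lack an overall antecedent–consequent design and so form a phrase group.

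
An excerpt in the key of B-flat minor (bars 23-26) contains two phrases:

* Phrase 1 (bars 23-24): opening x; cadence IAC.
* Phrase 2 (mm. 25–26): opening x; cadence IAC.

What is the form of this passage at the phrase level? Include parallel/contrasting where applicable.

Both phrases have the same opening (x) and the same cadence (imperfect authentic cadence): the second is a restatement, not a consequent, so this is a repeated phrase rather than a period.

repeated phrase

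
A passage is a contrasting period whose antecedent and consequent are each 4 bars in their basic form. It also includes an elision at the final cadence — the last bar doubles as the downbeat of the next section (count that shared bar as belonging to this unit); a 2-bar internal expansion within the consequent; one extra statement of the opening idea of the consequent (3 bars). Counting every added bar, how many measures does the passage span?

13 measures

Basic contrasting period: 4 + 4 = 8 bars.
8 (basic form) + 2 (internal expansion) + 3 (extra statement) = 13.
The elision shares a bar with the next section but does not change this unit's count.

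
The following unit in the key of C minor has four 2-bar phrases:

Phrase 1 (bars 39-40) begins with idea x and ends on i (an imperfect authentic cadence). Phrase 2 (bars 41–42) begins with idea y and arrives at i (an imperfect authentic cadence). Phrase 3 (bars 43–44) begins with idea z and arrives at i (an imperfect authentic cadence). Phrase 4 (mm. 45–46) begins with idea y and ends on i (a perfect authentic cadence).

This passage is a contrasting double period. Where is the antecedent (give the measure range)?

measures 39–42

In a double period the four phrases pair into a large antecedent (phrases 1–2, ending imperfect authentic cadence) and a large consequent (phrases 3–4, ending perfect authentic cadence). The antecedent spans bars 39–42.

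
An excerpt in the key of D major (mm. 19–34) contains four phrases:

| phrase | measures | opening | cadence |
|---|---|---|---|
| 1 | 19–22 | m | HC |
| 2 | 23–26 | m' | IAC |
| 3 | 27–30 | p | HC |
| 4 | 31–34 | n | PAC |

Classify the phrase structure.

contrasting double period

Four phrases in two halves: the first half (bars 19-26) ends with an imperfect authentic cadence, the second (measures 27-34) with a perfect authentic cadence — a large antecedent–consequent pair, i.e. a double period.
Phrase 3 begins with different material from phrase 1, making it contrasting.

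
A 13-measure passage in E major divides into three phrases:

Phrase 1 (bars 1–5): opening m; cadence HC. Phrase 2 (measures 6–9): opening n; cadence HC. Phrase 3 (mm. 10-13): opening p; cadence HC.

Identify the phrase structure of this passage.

phrase group

The final phrase closes with a half cadence, which is not stronger than the preceding half cadence; the 3 phrases lack an overall antecedent–consequent design and so form a phrase group.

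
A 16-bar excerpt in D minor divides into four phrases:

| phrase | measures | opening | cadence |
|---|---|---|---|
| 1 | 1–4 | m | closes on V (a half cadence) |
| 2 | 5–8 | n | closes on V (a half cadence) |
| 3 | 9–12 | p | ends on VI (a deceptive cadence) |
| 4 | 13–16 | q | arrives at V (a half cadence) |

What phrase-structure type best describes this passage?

phrase group

Phrase 4 ends with a half cadence, no stronger than phrase 2's half cadence, so the four phrases do not form a double period; nor do phrases 3–4 duplicate 1–2, so it is not a repeated period. With no phrase reaching a conclusive cadence, the passage is a phrase group.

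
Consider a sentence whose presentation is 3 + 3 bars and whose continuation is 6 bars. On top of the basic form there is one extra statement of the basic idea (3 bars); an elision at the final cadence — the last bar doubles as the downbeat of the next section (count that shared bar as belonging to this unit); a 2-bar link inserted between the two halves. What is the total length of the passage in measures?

Basic sentence: 3 + 3 + 6 = 12 bars.
12 (basic form) + 3 (extra statement) + 2 (link) = 17.
The elision shares a bar with the next section but does not change this unit's count.

17 measures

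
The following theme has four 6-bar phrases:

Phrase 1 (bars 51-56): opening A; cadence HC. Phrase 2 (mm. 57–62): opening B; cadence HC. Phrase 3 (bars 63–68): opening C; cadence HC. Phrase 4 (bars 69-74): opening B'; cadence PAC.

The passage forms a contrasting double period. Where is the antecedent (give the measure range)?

measures 51–62

In a double period the four phrases pair into a large antecedent (phrases 1–2, ending half cadence) and a large consequent (phrases 3–4, ending perfect authentic cadence). The antecedent spans bars 51-62.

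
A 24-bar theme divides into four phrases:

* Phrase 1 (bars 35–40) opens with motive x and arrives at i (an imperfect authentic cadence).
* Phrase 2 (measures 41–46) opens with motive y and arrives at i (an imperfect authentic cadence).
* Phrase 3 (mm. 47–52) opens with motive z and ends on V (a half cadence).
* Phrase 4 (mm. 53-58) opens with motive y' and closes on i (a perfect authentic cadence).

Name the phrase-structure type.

Four phrases in two halves: the first half (mm. 35–46) ends with an imperfect authentic cadence, the second (bars 47-58) with a perfect authentic cadence — a large antecedent–consequent pair, i.e. a double period.
Phrase 3 begins with different material from phrase 1, making it contrasting.

contrasting double period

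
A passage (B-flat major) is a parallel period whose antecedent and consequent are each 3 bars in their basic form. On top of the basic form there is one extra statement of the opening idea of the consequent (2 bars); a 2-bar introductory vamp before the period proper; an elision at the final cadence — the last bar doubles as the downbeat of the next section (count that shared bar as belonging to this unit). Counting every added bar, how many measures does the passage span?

Basic parallel period: 3 + 3 = 6 bars.
6 (basic form) + 2 (extra statement) + 2 (introduction) = 10.
The elision shares a bar with the next section but does not change this unit's count.

10 measures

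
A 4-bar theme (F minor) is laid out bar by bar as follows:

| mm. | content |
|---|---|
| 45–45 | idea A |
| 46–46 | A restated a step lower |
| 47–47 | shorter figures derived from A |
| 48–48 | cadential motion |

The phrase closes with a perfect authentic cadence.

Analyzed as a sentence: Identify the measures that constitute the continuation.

measures 47–48

After the presentation (bars 45-46), the continuation covers the fragmentation through the cadence: mm. 47–48.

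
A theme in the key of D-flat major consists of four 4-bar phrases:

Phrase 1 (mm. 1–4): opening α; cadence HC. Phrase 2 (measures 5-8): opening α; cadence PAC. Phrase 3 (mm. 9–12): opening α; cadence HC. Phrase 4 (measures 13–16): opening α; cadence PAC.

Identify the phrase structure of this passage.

The cadence pattern HC–PAC–HC–PAC is weak–strong twice, and phrases 3–4 restate phrases 1–2: a period heard twice, not a double period (which would end weakly at phrase 2).

repeated period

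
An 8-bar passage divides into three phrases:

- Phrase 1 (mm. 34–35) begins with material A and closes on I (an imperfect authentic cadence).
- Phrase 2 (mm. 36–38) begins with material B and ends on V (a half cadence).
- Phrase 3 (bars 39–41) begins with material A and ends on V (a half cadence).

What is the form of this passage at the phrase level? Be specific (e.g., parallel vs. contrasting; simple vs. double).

phrase group

The final phrase closes with a half cadence, which is not stronger than the preceding half cadence; the 3 phrases lack an overall antecedent–consequent design and so form a phrase group.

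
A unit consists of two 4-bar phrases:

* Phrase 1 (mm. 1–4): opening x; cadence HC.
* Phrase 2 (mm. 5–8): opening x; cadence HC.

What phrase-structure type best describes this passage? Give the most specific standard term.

Both phrases have the same opening (x) and the same cadence (half cadence): the second is a restatement, not a consequent, so this is a repeated phrase rather than a period.

repeated phrase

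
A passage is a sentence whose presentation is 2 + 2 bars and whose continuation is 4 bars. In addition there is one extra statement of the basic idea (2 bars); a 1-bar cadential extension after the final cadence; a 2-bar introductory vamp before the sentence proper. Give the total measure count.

Basic sentence: 2 + 2 + 4 = 8 bars.
8 (basic form) + 2 (extra statement) + 1 (cadential extension) + 2 (introduction) = 13.

13 measures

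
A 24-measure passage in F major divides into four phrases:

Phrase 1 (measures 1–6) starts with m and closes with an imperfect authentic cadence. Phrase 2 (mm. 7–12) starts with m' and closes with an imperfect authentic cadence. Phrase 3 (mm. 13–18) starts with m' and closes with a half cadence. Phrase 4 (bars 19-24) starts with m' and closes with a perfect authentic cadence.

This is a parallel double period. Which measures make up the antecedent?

In a double period the first pair of phrases (ending imperfect authentic cadence) is the large antecedent and the second pair (ending perfect authentic cadence) is the large consequent; the antecedent is measures 1–12.

measures 1–12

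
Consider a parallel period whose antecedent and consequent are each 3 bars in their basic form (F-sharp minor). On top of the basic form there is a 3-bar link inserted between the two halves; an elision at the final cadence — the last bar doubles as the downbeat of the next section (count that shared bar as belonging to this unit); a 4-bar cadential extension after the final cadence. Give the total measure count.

Basic parallel period: 3 + 3 = 6 bars.
6 (basic form) + 3 (link) + 4 (cadential extension) = 13.
The elision shares a bar with the next section but does not change this unit's count.

13 measures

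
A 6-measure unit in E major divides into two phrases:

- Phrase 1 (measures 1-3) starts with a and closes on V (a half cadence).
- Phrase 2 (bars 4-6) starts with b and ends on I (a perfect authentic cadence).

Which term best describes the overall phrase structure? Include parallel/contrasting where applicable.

Phrase 1 ends with a half cadence (weaker) and phrase 2 with a perfect authentic cadence (stronger): antecedent + consequent = a period.
The two phrases open with different material (a / b), so the period is contrasting.

contrasting period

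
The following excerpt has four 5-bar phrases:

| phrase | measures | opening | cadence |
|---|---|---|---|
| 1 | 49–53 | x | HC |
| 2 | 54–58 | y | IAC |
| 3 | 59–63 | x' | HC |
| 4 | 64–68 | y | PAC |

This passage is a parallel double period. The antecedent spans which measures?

In a double period the four phrases pair into a large antecedent (phrases 1–2, ending imperfect authentic cadence) and a large consequent (phrases 3–4, ending perfect authentic cadence). The antecedent spans measures 49–58.

measures 49–58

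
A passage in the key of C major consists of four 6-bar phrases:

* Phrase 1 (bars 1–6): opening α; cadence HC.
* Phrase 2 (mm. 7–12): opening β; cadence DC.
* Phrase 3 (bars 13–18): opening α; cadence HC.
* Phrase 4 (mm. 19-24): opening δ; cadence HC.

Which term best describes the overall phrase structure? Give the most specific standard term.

phrase group

Phrase 4 ends with a half cadence, no stronger than phrase 2's deceptive cadence, so the four phrases do not form a double period; nor do phrases 3–4 duplicate 1–2, so it is not a repeated period. With no phrase reaching a conclusive cadence, the passage is a phrase group.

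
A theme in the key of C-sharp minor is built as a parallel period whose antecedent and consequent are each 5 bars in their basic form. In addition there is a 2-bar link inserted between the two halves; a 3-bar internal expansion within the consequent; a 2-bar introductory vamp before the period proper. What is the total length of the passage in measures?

17 measures

Basic parallel period: 5 + 5 = 10 bars.
10 (basic form) + 2 (link) + 3 (internal expansion) + 2 (introduction) = 17.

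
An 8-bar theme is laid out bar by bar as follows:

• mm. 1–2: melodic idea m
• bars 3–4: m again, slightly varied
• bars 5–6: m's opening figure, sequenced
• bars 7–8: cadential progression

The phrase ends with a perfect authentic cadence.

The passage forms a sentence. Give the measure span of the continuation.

measures 5–8

After the presentation (mm. 1-4), the continuation covers the fragmentation through the cadence: bars 5–8.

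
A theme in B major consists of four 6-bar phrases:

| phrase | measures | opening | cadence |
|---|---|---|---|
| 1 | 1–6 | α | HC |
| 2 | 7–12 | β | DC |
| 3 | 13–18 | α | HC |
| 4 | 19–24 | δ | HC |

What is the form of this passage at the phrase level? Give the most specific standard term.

phrase group

Phrase 4 ends with a half cadence, no stronger than phrase 2's deceptive cadence, so the four phrases do not form a double period; nor do phrases 3–4 duplicate 1–2, so it is not a repeated period. With no phrase reaching a conclusive cadence, the passage is a phrase group.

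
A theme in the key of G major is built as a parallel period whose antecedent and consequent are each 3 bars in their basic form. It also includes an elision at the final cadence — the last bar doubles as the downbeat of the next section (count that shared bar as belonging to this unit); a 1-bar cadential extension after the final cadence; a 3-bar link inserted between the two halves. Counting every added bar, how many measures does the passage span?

10 measures

Basic parallel period: 3 + 3 = 6 bars.
6 (basic form) + 1 (cadential extension) + 3 (link) = 10.
The elision shares a bar with the next section but does not change this unit's count.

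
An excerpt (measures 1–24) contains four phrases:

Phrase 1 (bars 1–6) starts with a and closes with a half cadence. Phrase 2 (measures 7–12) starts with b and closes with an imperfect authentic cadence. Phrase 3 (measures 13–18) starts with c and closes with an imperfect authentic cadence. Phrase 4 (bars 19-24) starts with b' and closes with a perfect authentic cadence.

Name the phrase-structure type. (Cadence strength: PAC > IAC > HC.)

contrasting double period

Four phrases in two halves: the first half (measures 1-12) ends with an imperfect authentic cadence, the second (mm. 13-24) with a perfect authentic cadence — a large antecedent–consequent pair, i.e. a double period.
Phrase 3 begins with different material from phrase 1, making it contrasting.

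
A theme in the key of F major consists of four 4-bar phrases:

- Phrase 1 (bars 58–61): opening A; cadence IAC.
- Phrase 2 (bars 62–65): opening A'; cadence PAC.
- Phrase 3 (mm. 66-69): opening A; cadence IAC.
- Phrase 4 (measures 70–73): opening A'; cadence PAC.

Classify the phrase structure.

The cadence pattern IAC–PAC–IAC–PAC is weak–strong twice, and phrases 3–4 restate phrases 1–2: a period heard twice, not a double period (which would end weakly at phrase 2).

repeated period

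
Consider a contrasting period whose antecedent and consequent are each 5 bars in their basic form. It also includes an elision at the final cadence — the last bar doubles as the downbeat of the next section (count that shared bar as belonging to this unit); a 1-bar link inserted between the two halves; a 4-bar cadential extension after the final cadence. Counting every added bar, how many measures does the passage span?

15 measures

Basic contrasting period: 5 + 5 = 10 bars.
10 (basic form) + 1 (link) + 4 (cadential extension) = 15.
The elision shares a bar with the next section but does not change this unit's count.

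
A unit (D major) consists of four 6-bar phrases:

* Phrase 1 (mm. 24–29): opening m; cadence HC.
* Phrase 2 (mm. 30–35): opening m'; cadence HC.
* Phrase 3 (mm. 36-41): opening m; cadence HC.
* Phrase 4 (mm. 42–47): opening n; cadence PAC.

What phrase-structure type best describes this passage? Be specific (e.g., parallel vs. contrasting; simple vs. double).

Four phrases in two halves: the first half (mm. 24–35) ends with a half cadence, the second (mm. 36-47) with a perfect authentic cadence — a large antecedent–consequent pair, i.e. a double period.
Phrase 3 begins with the same material as phrase 1, making it parallel.

parallel double period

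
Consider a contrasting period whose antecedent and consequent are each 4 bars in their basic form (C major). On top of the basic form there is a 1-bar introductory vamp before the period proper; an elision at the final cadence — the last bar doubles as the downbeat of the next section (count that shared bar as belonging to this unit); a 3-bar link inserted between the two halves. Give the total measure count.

12 measures

Basic contrasting period: 4 + 4 = 8 bars.
8 (basic form) + 1 (introduction) + 3 (link) = 12.
The elision shares a bar with the next section but does not change this unit's count.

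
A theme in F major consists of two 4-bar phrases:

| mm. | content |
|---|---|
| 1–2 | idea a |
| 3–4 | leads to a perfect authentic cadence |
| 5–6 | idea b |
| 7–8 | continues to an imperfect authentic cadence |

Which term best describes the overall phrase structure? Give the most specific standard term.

phrase group

The second phrase closes with an imperfect authentic cadence, which is not stronger than the first phrase's perfect authentic cadence; without a weak→strong cadential pair there is no antecedent–consequent relationship, so this is a phrase group rather than a period.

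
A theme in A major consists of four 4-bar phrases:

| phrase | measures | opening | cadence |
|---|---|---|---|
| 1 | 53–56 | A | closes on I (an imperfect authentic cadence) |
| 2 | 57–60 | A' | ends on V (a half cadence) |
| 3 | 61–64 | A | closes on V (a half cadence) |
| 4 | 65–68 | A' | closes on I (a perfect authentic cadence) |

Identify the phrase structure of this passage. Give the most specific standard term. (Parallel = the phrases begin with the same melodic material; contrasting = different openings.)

parallel double period

Four phrases in two halves: the first half (mm. 53–60) ends with a half cadence, the second (measures 61–68) with a perfect authentic cadence — a large antecedent–consequent pair, i.e. a double period.
Phrase 3 begins with the same material as phrase 1, making it parallel.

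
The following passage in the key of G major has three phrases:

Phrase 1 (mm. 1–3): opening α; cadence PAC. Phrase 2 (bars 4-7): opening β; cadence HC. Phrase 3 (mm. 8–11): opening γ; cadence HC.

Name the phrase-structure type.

The final phrase closes with a half cadence, which is not stronger than the preceding half cadence; the 3 phrases lack an overall antecedent–consequent design and so form a phrase group.

phrase group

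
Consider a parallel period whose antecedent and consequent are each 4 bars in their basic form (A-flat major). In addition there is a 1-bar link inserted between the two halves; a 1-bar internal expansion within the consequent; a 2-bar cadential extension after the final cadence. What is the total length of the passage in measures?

Basic parallel period: 4 + 4 = 8 bars.
8 (basic form) + 1 (link) + 1 (internal expansion) + 2 (cadential extension) = 12.

12 measures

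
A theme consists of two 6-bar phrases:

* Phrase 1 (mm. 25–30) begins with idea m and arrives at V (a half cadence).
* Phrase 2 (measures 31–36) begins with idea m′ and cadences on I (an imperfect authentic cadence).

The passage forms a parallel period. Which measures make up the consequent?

measures 31–36

The antecedent is the phrase ending with the weaker cadence (half cadence, phrase 1) and the consequent the one ending more conclusively (imperfect authentic cadence, phrase 2); the consequent is mm. 31–36.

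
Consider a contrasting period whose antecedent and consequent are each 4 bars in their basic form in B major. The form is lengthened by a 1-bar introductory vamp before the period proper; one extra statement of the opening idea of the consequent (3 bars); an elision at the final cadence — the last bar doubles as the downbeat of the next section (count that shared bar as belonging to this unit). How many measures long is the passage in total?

12 measures

Basic contrasting period: 4 + 4 = 8 bars.
8 (basic form) + 1 (introduction) + 3 (extra statement) = 12.
The elision shares a bar with the next section but does not change this unit's count.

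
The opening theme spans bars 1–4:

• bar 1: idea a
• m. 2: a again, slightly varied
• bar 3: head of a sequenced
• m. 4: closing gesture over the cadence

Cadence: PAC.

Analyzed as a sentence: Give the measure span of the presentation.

The presentation of a sentence is the basic idea (bar 1) plus its repetition (m. 2); the presentation is therefore measures 1–2.

measures 1–2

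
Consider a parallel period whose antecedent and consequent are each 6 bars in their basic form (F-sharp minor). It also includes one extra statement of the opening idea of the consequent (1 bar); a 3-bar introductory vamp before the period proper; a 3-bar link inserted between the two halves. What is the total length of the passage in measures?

Basic parallel period: 6 + 6 = 12 bars.
12 (basic form) + 1 (extra statement) + 3 (introduction) + 3 (link) = 19.

19 measures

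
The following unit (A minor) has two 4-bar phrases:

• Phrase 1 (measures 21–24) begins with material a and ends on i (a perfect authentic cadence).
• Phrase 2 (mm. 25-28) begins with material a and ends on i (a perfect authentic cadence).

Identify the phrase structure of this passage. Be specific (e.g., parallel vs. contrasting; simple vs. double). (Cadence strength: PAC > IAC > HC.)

Both phrases have the same opening (a) and the same cadence (perfect authentic cadence): the second is a restatement, not a consequent, so this is a repeated phrase rather than a period.

repeated phrase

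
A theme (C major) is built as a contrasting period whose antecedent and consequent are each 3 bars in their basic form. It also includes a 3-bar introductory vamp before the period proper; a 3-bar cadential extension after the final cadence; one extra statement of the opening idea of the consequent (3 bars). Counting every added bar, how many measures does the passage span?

Basic contrasting period: 3 + 3 = 6 bars.
6 (basic form) + 3 (introduction) + 3 (cadential extension) + 3 (extra statement) = 15.

15 measures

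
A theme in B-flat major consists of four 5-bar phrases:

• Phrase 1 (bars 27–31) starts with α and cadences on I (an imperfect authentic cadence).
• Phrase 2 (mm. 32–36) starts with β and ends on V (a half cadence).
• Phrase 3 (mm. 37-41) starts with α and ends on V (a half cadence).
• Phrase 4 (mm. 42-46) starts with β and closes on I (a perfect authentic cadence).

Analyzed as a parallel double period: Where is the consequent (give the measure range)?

measures 37–46

In a double period the four phrases pair into a large antecedent (phrases 1–2, ending half cadence) and a large consequent (phrases 3–4, ending perfect authentic cadence). The consequent spans measures 37–46.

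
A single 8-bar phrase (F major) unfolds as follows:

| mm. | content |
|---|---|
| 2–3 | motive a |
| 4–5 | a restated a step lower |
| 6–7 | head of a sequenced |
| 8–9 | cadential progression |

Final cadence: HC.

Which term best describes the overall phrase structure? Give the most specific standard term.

Basic idea (mm. 2-3) + its repetition (measures 4–5) form the presentation; fragmentation and cadence (mm. 6–9) form the continuation — the 8-bar whole is a sentence.

sentence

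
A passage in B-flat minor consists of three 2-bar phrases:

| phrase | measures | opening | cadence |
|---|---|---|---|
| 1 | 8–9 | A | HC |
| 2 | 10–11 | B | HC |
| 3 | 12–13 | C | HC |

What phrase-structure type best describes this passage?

phrase group

The final phrase closes with a half cadence, which is not stronger than the preceding half cadence; the 3 phrases lack an overall antecedent–consequent design and so form a phrase group.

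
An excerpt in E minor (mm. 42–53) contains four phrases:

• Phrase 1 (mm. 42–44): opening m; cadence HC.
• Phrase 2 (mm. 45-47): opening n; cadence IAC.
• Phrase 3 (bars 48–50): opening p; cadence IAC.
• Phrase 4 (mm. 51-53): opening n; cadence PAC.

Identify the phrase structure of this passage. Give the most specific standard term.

Four phrases in two halves: the first half (measures 42-47) ends with an imperfect authentic cadence, the second (measures 48–53) with a perfect authentic cadence — a large antecedent–consequent pair, i.e. a double period.
Phrase 3 begins with different material from phrase 1, making it contrasting.

contrasting double period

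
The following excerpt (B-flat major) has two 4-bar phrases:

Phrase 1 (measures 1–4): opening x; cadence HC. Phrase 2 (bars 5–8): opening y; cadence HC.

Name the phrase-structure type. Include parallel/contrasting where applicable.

phrase group

The second phrase closes with a half cadence, which is not stronger than the first phrase's half cadence; without a weak→strong cadential pair there is no antecedent–consequent relationship, so this is a phrase group rather than a period.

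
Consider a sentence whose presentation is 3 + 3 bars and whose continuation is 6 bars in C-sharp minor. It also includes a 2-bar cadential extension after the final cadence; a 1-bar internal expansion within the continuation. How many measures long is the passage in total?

Basic sentence: 3 + 3 + 6 = 12 bars.
12 (basic form) + 2 (cadential extension) + 1 (internal expansion) = 15.

15 measures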